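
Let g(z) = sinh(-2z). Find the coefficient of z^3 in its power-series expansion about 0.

-4/3

g(0) = 0
g′(0) = -2
g′′(0) = 0
g′′′(0) = -8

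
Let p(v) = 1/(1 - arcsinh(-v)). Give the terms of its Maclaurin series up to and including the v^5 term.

Plug the Maclaurin series of the inner function into that of the outer and collect terms.
[v^0] = 1;  [v^1] = -1;  [v^2] = 1;  [v^3] = -5/6;  [v^4] = 2/3;  [v^5] = -23/40.

-23*v^5/40 + 2*v^4/3 - 5*v^3/6 + v^2 - v + 1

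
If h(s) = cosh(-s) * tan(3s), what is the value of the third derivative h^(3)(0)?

63

Multiply the two series term by term and collect like powers.
The coefficient of s^3 in the expansion is 21/2, so h′′′(0) = 3! * (21/2) = 63.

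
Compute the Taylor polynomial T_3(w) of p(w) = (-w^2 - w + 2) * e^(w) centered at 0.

Multiply each power in the prefactor through the base expansion.

-7*w^3/6 - w^2 + w + 2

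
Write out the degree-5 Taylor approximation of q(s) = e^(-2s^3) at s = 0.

Compute the successive derivatives at the expansion point and divide by k!.
q(0) = 1
q′(0) = 0
q′′(0) = 0
q′′′(0) = -12
q^(4)(0) = 0
q^(5)(0) = 0

1 - 2*s^3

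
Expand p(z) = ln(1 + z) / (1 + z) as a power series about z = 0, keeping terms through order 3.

11*z^3/6 - 3*z^2/2 + z

Write out both Maclaurin series and multiply, keeping only the needed powers.
p(0) = 0
p′(0) = 1
p′′(0) = -3
p′′′(0) = 11
The Taylor polynomial is Σ p^(k)(0)/k! · z^k.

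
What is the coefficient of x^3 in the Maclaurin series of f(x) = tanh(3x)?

f(0) = 0
f′(0) = 3
f′′(0) = 0
f′′′(0) = -54

-9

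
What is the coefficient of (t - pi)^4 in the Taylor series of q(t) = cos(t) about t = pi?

-1/24

Apply the Taylor formula c_k = f^(k)(a)/k!.
[(t - pi)^0] = -1;  [(t - pi)^1] = 0;  [(t - pi)^2] = 1/2;  [(t - pi)^3] = 0;  [(t - pi)^4] = -1/24.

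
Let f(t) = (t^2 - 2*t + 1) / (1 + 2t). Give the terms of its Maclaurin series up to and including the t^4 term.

Shift and add copies of the series according to the polynomial's terms.
f(0) = 1
f′(0) = -4
f′′(0) = 18
f′′′(0) = -108
f^(4)(0) = 864

36*t^4 - 18*t^3 + 9*t^2 - 4*t + 1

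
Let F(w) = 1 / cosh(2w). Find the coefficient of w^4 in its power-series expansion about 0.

10/3

Write the quotient as an unknown series and match coefficients against numerator = denominator · series.
[w^0] = 1;  [w^1] = 0;  [w^2] = -2;  [w^3] = 0;  [w^4] = 10/3.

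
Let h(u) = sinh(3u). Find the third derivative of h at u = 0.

Differentiate repeatedly and evaluate at the center.
The coefficient of u^3 in the expansion is 9/2, so h′′′(0) = 3! * (9/2) = 27.

27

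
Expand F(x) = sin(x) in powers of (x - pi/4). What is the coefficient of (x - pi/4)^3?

-sqrt(2)/12

F(pi/4) = sqrt(2)/2
F′(pi/4) = sqrt(2)/2
F′′(pi/4) = -sqrt(2)/2
F′′′(pi/4) = -sqrt(2)/2
The Taylor polynomial is Σ F^(k)(pi/4)/k! · (x - pi/4)^k.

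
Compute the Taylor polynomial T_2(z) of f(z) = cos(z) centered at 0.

1 - z^2/2

Differentiate repeatedly and evaluate at the center.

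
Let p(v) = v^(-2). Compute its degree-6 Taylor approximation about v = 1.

7*(v - 1)^6 - 6*(v - 1)^5 + 5*(v - 1)^4 - 4*(v - 1)^3 + 3*(v - 1)^2 - 2*(v - 1) + 1

Compute the successive derivatives at the expansion point and divide by k!.
p(1) = 1
p′(1) = -2
p′′(1) = 6
p′′′(1) = -24
p^(4)(1) = 120
p^(5)(1) = -720
p^(6)(1) = 5040
The Taylor polynomial is Σ p^(k)(1)/k! · (v - 1)^k.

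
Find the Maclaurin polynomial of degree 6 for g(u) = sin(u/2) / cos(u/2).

u^5/240 + u^3/24 + u/2

Invert the denominator's series and multiply.
[u^0] = 0;  [u^1] = 1/2;  [u^2] = 0;  [u^3] = 1/24;  [u^4] = 0;  [u^5] = 1/240;  [u^6] = 0.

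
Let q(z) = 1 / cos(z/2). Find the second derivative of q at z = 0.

1/4

Write the quotient as an unknown series and match coefficients against numerator = denominator · series.
The coefficient of z^2 in the expansion is 1/8, so q′′(0) = 2! * (1/8) = 1/4.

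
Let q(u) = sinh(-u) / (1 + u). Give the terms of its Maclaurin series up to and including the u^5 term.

-47*u^5/40 + 7*u^4/6 - 7*u^3/6 + u^2 - u

Multiply the two series term by term and collect like powers.
q(0) = 0
q′(0) = -1
q′′(0) = 2
q′′′(0) = -7
q^(4)(0) = 28
q^(5)(0) = -141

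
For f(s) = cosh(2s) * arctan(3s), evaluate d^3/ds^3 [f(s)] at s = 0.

Expand each factor separately, then convolve coefficients.
The coefficient of s^3 in the expansion is -3, so f′′′(0) = 3! * (-3) = -18.

-18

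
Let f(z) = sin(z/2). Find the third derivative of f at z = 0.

-1/8

The coefficient of z^3 in the expansion is -1/48, so f′′′(0) = 3! * (-1/48) = -1/8.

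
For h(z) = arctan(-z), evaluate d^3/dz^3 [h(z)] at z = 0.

Compute the successive derivatives at the expansion point and divide by k!.
The coefficient of z^3 in the expansion is 1/3, so h′′′(0) = 3! * (1/3) = 2.

2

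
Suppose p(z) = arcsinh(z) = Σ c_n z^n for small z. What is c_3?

-1/6

Apply the Taylor formula c_k = f^(k)(a)/k!.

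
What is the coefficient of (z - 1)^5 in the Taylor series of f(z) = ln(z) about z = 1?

1/5

Compute the successive derivatives at the expansion point and divide by k!.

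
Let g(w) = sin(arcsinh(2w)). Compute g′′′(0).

Plug the Maclaurin series of the inner function into that of the outer and collect terms.
The coefficient of w^3 in the expansion is -8/3, so g′′′(0) = 3! * (-8/3) = -16.

-16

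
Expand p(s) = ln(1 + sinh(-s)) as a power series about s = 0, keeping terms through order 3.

Compose series: expand the inner function first, then feed it into the outer expansion.
[s^0] = 0;  [s^1] = -1;  [s^2] = -1/2;  [s^3] = -1/2.

-s^3/2 - s^2/2 - s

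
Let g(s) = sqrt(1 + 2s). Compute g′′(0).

The coefficient of s^2 in the expansion is -1/2, so g′′(0) = 2! * (-1/2) = -1.

-1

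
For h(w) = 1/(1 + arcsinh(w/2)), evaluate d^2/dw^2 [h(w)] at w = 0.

Let u equal the inner series; expand the outer function in u and truncate.
From the series, [w^2] h = 1/4; multiply by 2! = 2 to get 1/2.

1/2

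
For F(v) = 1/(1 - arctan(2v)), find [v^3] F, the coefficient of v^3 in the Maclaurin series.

16/3

Compose series: expand the inner function first, then feed it into the outer expansion.
[v^0] = 1;  [v^1] = 2;  [v^2] = 4;  [v^3] = 16/3.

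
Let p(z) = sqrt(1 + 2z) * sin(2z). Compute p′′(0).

4

Take the Cauchy product of the two expansions.
From the series, [z^2] p = 2; multiply by 2! = 2 to get 4.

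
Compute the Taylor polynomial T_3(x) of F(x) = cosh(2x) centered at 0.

2*x^2 + 1

Apply the Taylor formula c_k = f^(k)(a)/k!.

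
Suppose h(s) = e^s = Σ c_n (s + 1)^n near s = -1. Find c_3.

h(-1) = e^(-1)
h′(-1) = e^(-1)
h′′(-1) = e^(-1)
h′′′(-1) = e^(-1)
So c_3 = h′′′(-1)/3! = e^(-1)/6.

e^(-1)/6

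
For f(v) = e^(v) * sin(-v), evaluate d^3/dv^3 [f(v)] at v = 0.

Multiply the two series term by term and collect like powers.
The coefficient of v^3 in the expansion is -1/3, so f′′′(0) = 3! * (-1/3) = -2.

-2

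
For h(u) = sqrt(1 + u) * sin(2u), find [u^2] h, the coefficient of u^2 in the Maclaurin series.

Expand each factor separately, then convolve coefficients.
[u^0] = 0;  [u^1] = 2;  [u^2] = 1.

1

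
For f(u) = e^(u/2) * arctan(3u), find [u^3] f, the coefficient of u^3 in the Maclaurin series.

Expand each factor separately, then convolve coefficients.
f(0) = 0
f′(0) = 3
f′′(0) = 3
f′′′(0) = -207/4
So c_3 = f′′′(0)/3! = -69/8.

-69/8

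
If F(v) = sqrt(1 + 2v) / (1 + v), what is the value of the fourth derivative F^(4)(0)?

Multiply the two series term by term and collect like powers.
The coefficient of v^4 in the expansion is -13/8, so F^(4)(0) = 4! * (-13/8) = -39.

-39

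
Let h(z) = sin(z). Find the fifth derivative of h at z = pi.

From the series, [(z - pi)^5] h = -1/120; multiply by 5! = 120 to get -1.

-1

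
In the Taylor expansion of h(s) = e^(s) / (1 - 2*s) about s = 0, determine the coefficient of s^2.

13/2

Multiply the numerator's expansion by the denominator's geometric series.
h(0) = 1
h′(0) = 3
h′′(0) = 13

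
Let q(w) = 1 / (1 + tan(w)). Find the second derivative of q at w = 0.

2

Use the geometric series for the reciprocal, then substitute.
The coefficient of w^2 in the expansion is 1, so q′′(0) = 2! * (1) = 2.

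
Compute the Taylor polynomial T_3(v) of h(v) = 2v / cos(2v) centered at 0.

4*v^3 + 2*v

Divide the numerator series by the denominator series (power-series long division).
h(0) = 0
h′(0) = 2
h′′(0) = 0
h′′′(0) = 24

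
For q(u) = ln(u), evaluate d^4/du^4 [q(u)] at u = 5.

The coefficient of (u - 5)^4 in the expansion is -1/2500, so q^(4)(5) = 4! * (-1/2500) = -6/625.

-6/625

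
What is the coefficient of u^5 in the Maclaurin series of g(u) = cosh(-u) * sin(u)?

-1/30

Take the Cauchy product of the two expansions.
[u^0] = 0;  [u^1] = 1;  [u^2] = 0;  [u^3] = 1/3;  [u^4] = 0;  [u^5] = -1/30.
So c_5 = g^(5)(0)/5! = -1/30.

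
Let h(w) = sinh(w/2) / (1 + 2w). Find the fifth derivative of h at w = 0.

Multiply the two series term by term and collect like powers.
The coefficient of w^5 in the expansion is 10347/1280, so h^(5)(0) = 5! * (10347/1280) = 31041/32.

31041/32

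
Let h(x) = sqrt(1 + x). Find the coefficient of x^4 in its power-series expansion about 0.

Differentiate repeatedly and evaluate at the center.
h(0) = 1
h′(0) = 1/2
h′′(0) = -1/4
h′′′(0) = 3/8
h^(4)(0) = -15/16
So c_4 = h^(4)(0)/4! = -5/128.

-5/128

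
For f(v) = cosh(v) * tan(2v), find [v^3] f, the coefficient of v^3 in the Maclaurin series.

11/3

Expand each factor separately, then convolve coefficients.
f(0) = 0
f′(0) = 2
f′′(0) = 0
f′′′(0) = 22
So c_3 = f′′′(0)/3! = 11/3.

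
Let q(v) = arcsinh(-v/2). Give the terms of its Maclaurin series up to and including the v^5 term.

-3*v^5/1280 + v^3/48 - v/2

Apply the Taylor formula c_k = f^(k)(a)/k!.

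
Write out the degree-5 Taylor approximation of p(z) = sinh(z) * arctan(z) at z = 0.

-z^4/6 + z^2

Write out both Maclaurin series and multiply, keeping only the needed powers.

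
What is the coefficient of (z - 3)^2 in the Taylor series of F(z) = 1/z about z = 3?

F(3) = 1/3
F′(3) = -1/9
F′′(3) = 2/27

1/27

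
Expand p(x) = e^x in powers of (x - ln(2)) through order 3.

(x - ln(2))^3/3 + (x - ln(2))^2 + 2*(x - ln(2)) + 2

Compute the successive derivatives at the expansion point and divide by k!.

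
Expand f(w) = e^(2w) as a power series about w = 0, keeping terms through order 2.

2*w^2 + 2*w + 1

Compute the successive derivatives at the expansion point and divide by k!.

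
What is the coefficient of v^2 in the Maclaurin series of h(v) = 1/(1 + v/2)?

1/4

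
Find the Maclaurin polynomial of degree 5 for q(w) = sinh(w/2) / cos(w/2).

3*w^5/320 + w^3/12 + w/2

Write the quotient as an unknown series and match coefficients against numerator = denominator · series.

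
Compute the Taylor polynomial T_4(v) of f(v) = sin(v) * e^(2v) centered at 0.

v^4 + 11*v^3/6 + 2*v^2 + v

Multiply the two series term by term and collect like powers.
f(0) = 0
f′(0) = 1
f′′(0) = 4
f′′′(0) = 11
f^(4)(0) = 24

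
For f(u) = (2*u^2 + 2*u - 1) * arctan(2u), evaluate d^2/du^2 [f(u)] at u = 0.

8

Distribute the polynomial across the series and collect like powers.
From the series, [u^2] f = 4; multiply by 2! = 2 to get 8.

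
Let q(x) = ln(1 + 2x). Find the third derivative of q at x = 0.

16

From the series, [x^3] q = 8/3; multiply by 3! = 6 to get 16.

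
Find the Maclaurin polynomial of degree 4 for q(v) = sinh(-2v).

-4*v^3/3 - 2*v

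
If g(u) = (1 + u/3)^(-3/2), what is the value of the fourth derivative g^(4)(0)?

The coefficient of u^4 in the expansion is 35/1152, so g^(4)(0) = 4! * (35/1152) = 35/48.

35/48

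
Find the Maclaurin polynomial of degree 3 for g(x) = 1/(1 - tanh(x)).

Let u equal the inner series; expand the outer function in u and truncate.
g(0) = 1
g′(0) = 1
g′′(0) = 2
g′′′(0) = 4

2*x^3/3 + x^2 + x + 1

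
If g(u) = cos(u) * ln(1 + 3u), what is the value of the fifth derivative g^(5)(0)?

Expand each factor separately, then convolve coefficients.
The coefficient of u^5 in the expansion is 1769/40, so g^(5)(0) = 5! * (1769/40) = 5307.

5307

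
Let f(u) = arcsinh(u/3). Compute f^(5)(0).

From the series, [u^5] f = 1/3240; multiply by 5! = 120 to get 1/27.

1/27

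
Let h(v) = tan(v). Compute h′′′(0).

The coefficient of v^3 in the expansion is 1/3, so h′′′(0) = 3! * (1/3) = 2.

2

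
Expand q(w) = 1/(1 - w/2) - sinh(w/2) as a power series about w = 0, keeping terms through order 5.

Expand each term separately and add.
[w^0] = 1;  [w^1] = 0;  [w^2] = 1/4;  [w^3] = 5/48;  [w^4] = 1/16;  [w^5] = 119/3840.

119*w^5/3840 + w^4/16 + 5*w^3/48 + w^2/4 + 1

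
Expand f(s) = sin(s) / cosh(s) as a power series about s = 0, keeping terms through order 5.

3*s^5/10 - 2*s^3/3 + s

Divide the numerator series by the denominator series (power-series long division).
f(0) = 0
f′(0) = 1
f′′(0) = 0
f′′′(0) = -4
f^(4)(0) = 0
f^(5)(0) = 36
Dividing each by k! gives the coefficients c_0, ..., c_5.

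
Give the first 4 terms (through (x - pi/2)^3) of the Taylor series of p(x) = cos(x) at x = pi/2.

p(pi/2) = 0
p′(pi/2) = -1
p′′(pi/2) = 0
p′′′(pi/2) = 1
The Taylor polynomial is Σ p^(k)(pi/2)/k! · (x - pi/2)^k.

(x - pi/2)^3/6 - (x - pi/2)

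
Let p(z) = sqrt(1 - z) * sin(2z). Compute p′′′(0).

Multiply the two series term by term and collect like powers.
From the series, [z^3] p = -19/12; multiply by 3! = 6 to get -19/2.

-19/2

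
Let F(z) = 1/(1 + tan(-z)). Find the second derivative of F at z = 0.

2

Compose series: expand the inner function first, then feed it into the outer expansion.
From the series, [z^2] F = 1; multiply by 2! = 2 to get 2.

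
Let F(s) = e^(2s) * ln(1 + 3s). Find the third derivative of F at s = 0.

Take the Cauchy product of the two expansions.
The coefficient of s^3 in the expansion is 6, so F′′′(0) = 3! * (6) = 36.

36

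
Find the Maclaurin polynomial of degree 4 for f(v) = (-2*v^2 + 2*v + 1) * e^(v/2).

Shift and add copies of the series according to the polynomial's terms.
[v^0] = 1;  [v^1] = 5/2;  [v^2] = -7/8;  [v^3] = -35/48;  [v^4] = -79/384.

-79*v^4/384 - 35*v^3/48 - 7*v^2/8 + 5*v/2 + 1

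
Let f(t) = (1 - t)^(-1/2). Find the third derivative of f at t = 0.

15/8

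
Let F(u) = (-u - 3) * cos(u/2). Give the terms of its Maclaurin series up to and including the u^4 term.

-u^4/128 + u^3/8 + 3*u^2/8 - u - 3

Multiply each power in the prefactor through the base expansion.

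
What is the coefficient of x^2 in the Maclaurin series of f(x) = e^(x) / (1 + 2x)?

5/2

Multiply the two series term by term and collect like powers.
So c_2 = f′′(0)/2! = 5/2.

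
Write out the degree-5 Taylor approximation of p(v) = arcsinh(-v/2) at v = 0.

p(0) = 0
p′(0) = -1/2
p′′(0) = 0
p′′′(0) = 1/8
p^(4)(0) = 0
p^(5)(0) = -9/32

-3*v^5/1280 + v^3/48 - v/2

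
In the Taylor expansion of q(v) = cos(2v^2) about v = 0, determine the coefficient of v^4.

-2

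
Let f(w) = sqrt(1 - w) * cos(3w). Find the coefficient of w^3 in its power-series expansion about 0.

Multiply the two series term by term and collect like powers.
So c_3 = f′′′(0)/3! = 35/16.

35/16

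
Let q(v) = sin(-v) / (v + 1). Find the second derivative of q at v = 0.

2

Expand 1/(denominator) as a geometric series and multiply by the numerator's series.
The coefficient of v^2 in the expansion is 1, so q′′(0) = 2! * (1) = 2.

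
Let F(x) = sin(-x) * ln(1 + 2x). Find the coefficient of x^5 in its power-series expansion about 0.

11/3

Multiply the two series term by term and collect like powers.
[x^0] = 0;  [x^1] = 0;  [x^2] = -2;  [x^3] = 2;  [x^4] = -7/3;  [x^5] = 11/3.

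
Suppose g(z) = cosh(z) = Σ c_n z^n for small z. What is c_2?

1/2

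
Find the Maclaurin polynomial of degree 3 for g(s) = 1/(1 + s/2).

-s^3/8 + s^2/4 - s/2 + 1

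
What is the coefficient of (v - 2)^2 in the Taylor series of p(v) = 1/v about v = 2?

p(2) = 1/2
p′(2) = -1/4
p′′(2) = 1/4
Then c_k = p^(k)(2)/k! gives each Taylor coefficient.

1/8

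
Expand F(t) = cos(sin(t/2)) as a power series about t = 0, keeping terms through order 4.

5*t^4/384 - t^2/8 + 1

Compose series: expand the inner function first, then feed it into the outer expansion.
[t^0] = 1;  [t^1] = 0;  [t^2] = -1/8;  [t^3] = 0;  [t^4] = 5/384.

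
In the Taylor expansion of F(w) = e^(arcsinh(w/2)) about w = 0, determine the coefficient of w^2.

1/8

Compose series: expand the inner function first, then feed it into the outer expansion.
F(0) = 1
F′(0) = 1/2
F′′(0) = 1/4
Then c_k = F^(k)(0)/k! gives each Taylor coefficient.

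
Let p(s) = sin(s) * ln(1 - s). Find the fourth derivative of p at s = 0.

Take the Cauchy product of the two expansions.
From the series, [s^4] p = -1/6; multiply by 4! = 24 to get -4.

-4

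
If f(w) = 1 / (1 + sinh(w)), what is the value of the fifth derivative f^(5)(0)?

Write 1/(1+u) = 1 - u + u^2 - u^3 + ... and substitute the series for u.
The coefficient of w^5 in the expansion is -181/120, so f^(5)(0) = 5! * (-181/120) = -181.

-181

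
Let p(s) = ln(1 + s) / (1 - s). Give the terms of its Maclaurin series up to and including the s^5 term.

Expand 1/(denominator) as a geometric series and multiply by the numerator's series.
p(0) = 0
p′(0) = 1
p′′(0) = 1
p′′′(0) = 5
p^(4)(0) = 14
p^(5)(0) = 94

47*s^5/60 + 7*s^4/12 + 5*s^3/6 + s^2/2 + s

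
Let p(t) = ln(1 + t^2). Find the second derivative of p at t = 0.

2

Compute the successive derivatives at the expansion point and divide by k!.
The coefficient of t^2 in the expansion is 1, so p′′(0) = 2! * (1) = 2.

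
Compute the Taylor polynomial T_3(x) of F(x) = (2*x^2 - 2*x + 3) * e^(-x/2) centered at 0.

-21*x^3/16 + 27*x^2/8 - 7*x/2 + 3

Distribute the polynomial across the series and collect like powers.
F(0) = 3
F′(0) = -7/2
F′′(0) = 27/4
F′′′(0) = -63/8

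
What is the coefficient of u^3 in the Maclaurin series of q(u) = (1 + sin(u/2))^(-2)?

Compose series: expand the inner function first, then feed it into the outer expansion.
q(0) = 1
q′(0) = -1
q′′(0) = 3/2
q′′′(0) = -11/4
So c_3 = q′′′(0)/3! = -11/24.

-11/24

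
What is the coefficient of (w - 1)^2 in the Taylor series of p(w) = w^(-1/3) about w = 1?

[(w - 1)^0] = 1;  [(w - 1)^1] = -1/3;  [(w - 1)^2] = 2/9.

2/9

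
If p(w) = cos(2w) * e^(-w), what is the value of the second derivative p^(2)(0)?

Multiply the two series term by term and collect like powers.
The coefficient of w^2 in the expansion is -3/2, so p′′(0) = 2! * (-3/2) = -3.

-3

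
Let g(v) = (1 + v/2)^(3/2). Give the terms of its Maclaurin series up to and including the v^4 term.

3*v^4/2048 - v^3/128 + 3*v^2/32 + 3*v/4 + 1

g(0) = 1
g′(0) = 3/4
g′′(0) = 3/16
g′′′(0) = -3/64
g^(4)(0) = 9/256
Then c_k = g^(k)(0)/k! gives each Taylor coefficient.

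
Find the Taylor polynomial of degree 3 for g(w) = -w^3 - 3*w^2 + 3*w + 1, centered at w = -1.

Differentiate repeatedly and evaluate at the center.
[(w + 1)^0] = -4;  [(w + 1)^1] = 6;  [(w + 1)^2] = 0;  [(w + 1)^3] = -1.

-(w + 1)^3 + 6*(w + 1) - 4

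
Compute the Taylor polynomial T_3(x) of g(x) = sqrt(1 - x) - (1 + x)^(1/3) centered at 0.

-161*x^3/1296 - x^2/72 - 5*x/6

Add the two expansions coefficient-wise.
g(0) = 0
g′(0) = -5/6
g′′(0) = -1/36
g′′′(0) = -161/216
Then c_k = g^(k)(0)/k! gives each Taylor coefficient.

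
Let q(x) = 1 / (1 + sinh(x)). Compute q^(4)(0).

32

Use the geometric series for the reciprocal, then substitute.
From the series, [x^4] q = 4/3; multiply by 4! = 24 to get 32.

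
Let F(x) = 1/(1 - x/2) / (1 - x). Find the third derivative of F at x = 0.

45/4

Multiply the two series term by term and collect like powers.
The coefficient of x^3 in the expansion is 15/8, so F′′′(0) = 3! * (15/8) = 45/4.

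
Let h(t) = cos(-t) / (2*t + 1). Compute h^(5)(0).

-3370

Use 1/(1 - r) = Σ r^k on the denominator, then take the Cauchy product.
From the series, [t^5] h = -337/12; multiply by 5! = 120 to get -3370.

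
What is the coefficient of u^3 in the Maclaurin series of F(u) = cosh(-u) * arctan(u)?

1/6

Expand each factor separately, then convolve coefficients.
[u^0] = 0;  [u^1] = 1;  [u^2] = 0;  [u^3] = 1/6.
So c_3 = F′′′(0)/3! = 1/6.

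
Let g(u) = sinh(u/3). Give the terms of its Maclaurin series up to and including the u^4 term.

g(0) = 0
g′(0) = 1/3
g′′(0) = 0
g′′′(0) = 1/27
g^(4)(0) = 0
The Taylor polynomial is Σ g^(k)(0)/k! · u^k.

u^3/162 + u/3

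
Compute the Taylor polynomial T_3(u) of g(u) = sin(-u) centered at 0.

u^3/6 - u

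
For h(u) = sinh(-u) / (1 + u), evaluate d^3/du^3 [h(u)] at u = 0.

Expand each factor separately, then convolve coefficients.
From the series, [u^3] h = -7/6; multiply by 3! = 6 to get -7.

-7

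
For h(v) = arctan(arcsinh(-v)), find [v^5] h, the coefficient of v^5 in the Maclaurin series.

-53/120

Let u equal the inner series; expand the outer function in u and truncate.
h(0) = 0
h′(0) = -1
h′′(0) = 0
h′′′(0) = 3
h^(4)(0) = 0
h^(5)(0) = -53
Dividing each by k! gives the coefficients c_0, ..., c_5.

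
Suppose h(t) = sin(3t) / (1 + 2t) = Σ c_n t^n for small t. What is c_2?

Expand each factor separately, then convolve coefficients.
h(0) = 0
h′(0) = 3
h′′(0) = -12

-6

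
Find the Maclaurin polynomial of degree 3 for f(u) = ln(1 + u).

u^3/3 - u^2/2 + u

[u^0] = 0;  [u^1] = 1;  [u^2] = -1/2;  [u^3] = 1/3.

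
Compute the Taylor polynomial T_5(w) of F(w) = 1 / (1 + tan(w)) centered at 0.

-32*w^5/15 + 5*w^4/3 - 4*w^3/3 + w^2 - w + 1

Write 1/(1+u) = 1 - u + u^2 - u^3 + ... and substitute the series for u.
F(0) = 1
F′(0) = -1
F′′(0) = 2
F′′′(0) = -8
F^(4)(0) = 40
F^(5)(0) = -256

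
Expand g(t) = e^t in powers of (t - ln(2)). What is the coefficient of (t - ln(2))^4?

1/12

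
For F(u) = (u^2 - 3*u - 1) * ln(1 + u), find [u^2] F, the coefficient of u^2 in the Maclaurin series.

-5/2

Shift and add copies of the series according to the polynomial's terms.
F(0) = 0
F′(0) = -1
F′′(0) = -5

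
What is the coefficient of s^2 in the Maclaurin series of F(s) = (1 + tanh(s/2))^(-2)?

Substitute the inner expansion into the outer series and collect powers.

3/4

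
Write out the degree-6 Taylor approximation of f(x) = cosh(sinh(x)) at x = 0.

37*x^6/720 + 5*x^4/24 + x^2/2 + 1

Compose series: expand the inner function first, then feed it into the outer expansion.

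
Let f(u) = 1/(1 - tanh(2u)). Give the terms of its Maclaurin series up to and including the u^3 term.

Compose series: expand the inner function first, then feed it into the outer expansion.
[u^0] = 1;  [u^1] = 2;  [u^2] = 4;  [u^3] = 16/3.

16*u^3/3 + 4*u^2 + 2*u + 1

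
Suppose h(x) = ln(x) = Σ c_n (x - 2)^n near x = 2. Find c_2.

-1/8

h(2) = ln(2)
h′(2) = 1/2
h′′(2) = -1/4
So c_2 = h′′(2)/2! = -1/8.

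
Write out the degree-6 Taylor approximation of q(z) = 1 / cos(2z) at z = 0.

244*z^6/45 + 10*z^4/3 + 2*z^2 + 1

Write the quotient as an unknown series and match coefficients against numerator = denominator · series.
[z^0] = 1;  [z^1] = 0;  [z^2] = 2;  [z^3] = 0;  [z^4] = 10/3;  [z^5] = 0;  [z^6] = 244/45.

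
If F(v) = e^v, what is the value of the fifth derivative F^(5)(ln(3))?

The coefficient of (v - ln(3))^5 in the expansion is 1/40, so F^(5)(ln(3)) = 5! * (1/40) = 3.

3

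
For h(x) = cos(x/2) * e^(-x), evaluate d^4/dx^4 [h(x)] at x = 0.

Take the Cauchy product of the two expansions.
From the series, [x^4] h = -7/384; multiply by 4! = 24 to get -7/16.

-7/16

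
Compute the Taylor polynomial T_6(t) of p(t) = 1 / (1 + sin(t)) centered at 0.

17*t^6/45 - 61*t^5/120 + 2*t^4/3 - 5*t^3/6 + t^2 - t + 1

Write 1/(1+u) = 1 - u + u^2 - u^3 + ... and substitute the series for u.
p(0) = 1
p′(0) = -1
p′′(0) = 2
p′′′(0) = -5
p^(4)(0) = 16
p^(5)(0) = -61
p^(6)(0) = 272
Dividing each by k! gives the coefficients c_0, ..., c_6.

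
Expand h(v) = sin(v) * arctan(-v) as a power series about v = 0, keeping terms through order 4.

Write out both Maclaurin series and multiply, keeping only the needed powers.
h(0) = 0
h′(0) = 0
h′′(0) = -2
h′′′(0) = 0
h^(4)(0) = 12
The Taylor polynomial is Σ h^(k)(0)/k! · v^k.

v^4/2 - v^2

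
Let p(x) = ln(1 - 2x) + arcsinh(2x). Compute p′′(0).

Add the two expansions coefficient-wise.
The coefficient of x^2 in the expansion is -2, so p′′(0) = 2! * (-2) = -4.

-4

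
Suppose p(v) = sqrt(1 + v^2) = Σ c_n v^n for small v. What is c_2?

p(0) = 1
p′(0) = 0
p′′(0) = 1
So c_2 = p′′(0)/2! = 1/2.

1/2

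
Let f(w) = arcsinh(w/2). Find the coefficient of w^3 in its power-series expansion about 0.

-1/48

Apply the Taylor formula c_k = f^(k)(a)/k!.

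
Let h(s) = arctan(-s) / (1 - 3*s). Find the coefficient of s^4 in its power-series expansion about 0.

-26

Expand 1/(denominator) as a geometric series and multiply by the numerator's series.
h(0) = 0
h′(0) = -1
h′′(0) = -6
h′′′(0) = -52
h^(4)(0) = -624
Then c_k = h^(k)(0)/k! gives each Taylor coefficient.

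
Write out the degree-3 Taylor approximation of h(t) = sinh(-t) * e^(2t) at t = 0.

-13*t^3/6 - 2*t^2 - t

Take the Cauchy product of the two expansions.
h(0) = 0
h′(0) = -1
h′′(0) = -4
h′′′(0) = -13
The Taylor polynomial is Σ h^(k)(0)/k! · t^k.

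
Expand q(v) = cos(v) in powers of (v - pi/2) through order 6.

Differentiate repeatedly and evaluate at the center.
[(v - pi/2)^0] = 0;  [(v - pi/2)^1] = -1;  [(v - pi/2)^2] = 0;  [(v - pi/2)^3] = 1/6;  [(v - pi/2)^4] = 0;  [(v - pi/2)^5] = -1/120;  [(v - pi/2)^6] = 0.

-(v - pi/2)^5/120 + (v - pi/2)^3/6 - (v - pi/2)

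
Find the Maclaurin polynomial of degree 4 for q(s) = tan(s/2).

s^3/24 + s/2

Differentiate repeatedly and evaluate at the center.
q(0) = 0
q′(0) = 1/2
q′′(0) = 0
q′′′(0) = 1/4
q^(4)(0) = 0
Dividing each by k! gives the coefficients c_0, ..., c_4.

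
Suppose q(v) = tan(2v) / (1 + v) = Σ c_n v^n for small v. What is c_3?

Multiply the two series term by term and collect like powers.
q(0) = 0
q′(0) = 2
q′′(0) = -4
q′′′(0) = 28
So c_3 = q′′′(0)/3! = 14/3.

14/3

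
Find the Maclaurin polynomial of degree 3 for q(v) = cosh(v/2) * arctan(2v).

Multiply the two series term by term and collect like powers.

-29*v^3/12 + 2*v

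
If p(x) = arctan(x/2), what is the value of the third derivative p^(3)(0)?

-1/4

From the series, [x^3] p = -1/24; multiply by 3! = 6 to get -1/4.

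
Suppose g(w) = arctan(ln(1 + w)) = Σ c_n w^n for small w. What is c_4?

1/4

Compose series: expand the inner function first, then feed it into the outer expansion.
[w^0] = 0;  [w^1] = 1;  [w^2] = -1/2;  [w^3] = 0;  [w^4] = 1/4.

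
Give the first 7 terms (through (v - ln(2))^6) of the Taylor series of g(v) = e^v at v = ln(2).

(v - ln(2))^6/360 + (v - ln(2))^5/60 + (v - ln(2))^4/12 + (v - ln(2))^3/3 + (v - ln(2))^2 + 2*(v - ln(2)) + 2

Apply the Taylor formula c_k = f^(k)(a)/k!.
[(v - ln(2))^0] = 2;  [(v - ln(2))^1] = 2;  [(v - ln(2))^2] = 1;  [(v - ln(2))^3] = 1/3;  [(v - ln(2))^4] = 1/12;  [(v - ln(2))^5] = 1/60;  [(v - ln(2))^6] = 1/360.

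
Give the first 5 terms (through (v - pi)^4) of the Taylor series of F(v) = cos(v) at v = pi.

Compute the successive derivatives at the expansion point and divide by k!.

-(v - pi)^4/24 + (v - pi)^2/2 - 1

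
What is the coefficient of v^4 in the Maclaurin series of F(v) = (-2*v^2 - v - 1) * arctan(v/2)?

Shift and add copies of the series according to the polynomial's terms.
[v^0] = 0;  [v^1] = -1/2;  [v^2] = -1/2;  [v^3] = -23/24;  [v^4] = 1/24.

1/24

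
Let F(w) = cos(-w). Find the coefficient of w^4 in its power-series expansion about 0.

1/24

[w^0] = 1;  [w^1] = 0;  [w^2] = -1/2;  [w^3] = 0;  [w^4] = 1/24.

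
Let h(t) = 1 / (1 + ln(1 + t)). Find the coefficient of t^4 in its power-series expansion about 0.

Expand as Σ (-1)^k u^k with u equal to the inner function's series.
h(0) = 1
h′(0) = -1
h′′(0) = 3
h′′′(0) = -14
h^(4)(0) = 88

11/3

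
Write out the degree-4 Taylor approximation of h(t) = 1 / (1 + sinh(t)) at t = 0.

Use the geometric series for the reciprocal, then substitute.
h(0) = 1
h′(0) = -1
h′′(0) = 2
h′′′(0) = -7
h^(4)(0) = 32

4*t^4/3 - 7*t^3/6 + t^2 - t + 1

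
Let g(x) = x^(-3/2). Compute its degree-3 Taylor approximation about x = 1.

-35*(x - 1)^3/16 + 15*(x - 1)^2/8 - 3*(x - 1)/2 + 1

g(1) = 1
g′(1) = -3/2
g′′(1) = 15/4
g′′′(1) = -105/8
The Taylor polynomial is Σ g^(k)(1)/k! · (x - 1)^k.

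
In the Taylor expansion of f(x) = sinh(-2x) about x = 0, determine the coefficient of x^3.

-4/3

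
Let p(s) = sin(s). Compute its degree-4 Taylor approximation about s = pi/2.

[(s - pi/2)^0] = 1;  [(s - pi/2)^1] = 0;  [(s - pi/2)^2] = -1/2;  [(s - pi/2)^3] = 0;  [(s - pi/2)^4] = 1/24.

(s - pi/2)^4/24 - (s - pi/2)^2/2 + 1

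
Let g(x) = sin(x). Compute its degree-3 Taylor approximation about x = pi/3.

-(x - pi/3)^3/12 - sqrt(3)*(x - pi/3)^2/4 + (x - pi/3)/2 + sqrt(3)/2

[(x - pi/3)^0] = sqrt(3)/2;  [(x - pi/3)^1] = 1/2;  [(x - pi/3)^2] = -sqrt(3)/4;  [(x - pi/3)^3] = -1/12.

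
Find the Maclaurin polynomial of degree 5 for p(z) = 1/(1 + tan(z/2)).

-z^5/15 + 5*z^4/48 - z^3/6 + z^2/4 - z/2 + 1

Let u equal the inner series; expand the outer function in u and truncate.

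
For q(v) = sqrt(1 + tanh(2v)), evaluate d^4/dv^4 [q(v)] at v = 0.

17

Plug the Maclaurin series of the inner function into that of the outer and collect terms.
From the series, [v^4] q = 17/24; multiply by 4! = 24 to get 17.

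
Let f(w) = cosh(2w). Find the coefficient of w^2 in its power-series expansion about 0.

2

f(0) = 1
f′(0) = 0
f′′(0) = 4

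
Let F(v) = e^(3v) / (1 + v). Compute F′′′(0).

Write out both Maclaurin series and multiply, keeping only the needed powers.
The coefficient of v^3 in the expansion is 2, so F′′′(0) = 3! * (2) = 12.

12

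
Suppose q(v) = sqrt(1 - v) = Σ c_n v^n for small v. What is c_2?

-1/8

q(0) = 1
q′(0) = -1/2
q′′(0) = -1/4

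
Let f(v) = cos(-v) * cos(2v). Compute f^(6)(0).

Write out both Maclaurin series and multiply, keeping only the needed powers.
The coefficient of v^6 in the expansion is -73/144, so f^(6)(0) = 6! * (-73/144) = -365.

-365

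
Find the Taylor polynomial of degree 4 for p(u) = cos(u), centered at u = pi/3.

Differentiate repeatedly and evaluate at the center.
p(pi/3) = 1/2
p′(pi/3) = -sqrt(3)/2
p′′(pi/3) = -1/2
p′′′(pi/3) = sqrt(3)/2
p^(4)(pi/3) = 1/2
The Taylor polynomial is Σ p^(k)(pi/3)/k! · (u - pi/3)^k.

(u - pi/3)^4/48 + sqrt(3)*(u - pi/3)^3/12 - (u - pi/3)^2/4 - sqrt(3)*(u - pi/3)/2 + 1/2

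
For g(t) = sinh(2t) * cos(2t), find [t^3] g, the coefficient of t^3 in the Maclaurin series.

-8/3

Take the Cauchy product of the two expansions.
g(0) = 0
g′(0) = 2
g′′(0) = 0
g′′′(0) = -16
So c_3 = g′′′(0)/3! = -8/3.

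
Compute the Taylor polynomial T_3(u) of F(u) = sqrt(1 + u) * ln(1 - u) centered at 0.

-11*u^3/24 - u^2 - u

Write out both Maclaurin series and multiply, keeping only the needed powers.
F(0) = 0
F′(0) = -1
F′′(0) = -2
F′′′(0) = -11/4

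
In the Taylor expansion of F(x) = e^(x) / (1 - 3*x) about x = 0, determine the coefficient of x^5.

5087/15

Use 1/(1 - r) = Σ r^k on the denominator, then take the Cauchy product.
F(0) = 1
F′(0) = 4
F′′(0) = 25
F′′′(0) = 226
F^(4)(0) = 2713
F^(5)(0) = 40696
Then c_k = F^(k)(0)/k! gives each Taylor coefficient.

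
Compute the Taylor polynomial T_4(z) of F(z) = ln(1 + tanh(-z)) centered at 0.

Let u equal the inner series; expand the outer function in u and truncate.

z^4/12 - z^2/2 - z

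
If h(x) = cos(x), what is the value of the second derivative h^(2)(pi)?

1

Apply the Taylor formula c_k = f^(k)(a)/k!.
The coefficient of (x - pi)^2 in the expansion is 1/2, so h′′(pi) = 2! * (1/2) = 1.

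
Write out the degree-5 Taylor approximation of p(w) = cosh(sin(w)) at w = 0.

-w^4/8 + w^2/2 + 1

Let u equal the inner series; expand the outer function in u and truncate.
[w^0] = 1;  [w^1] = 0;  [w^2] = 1/2;  [w^3] = 0;  [w^4] = -1/8;  [w^5] = 0.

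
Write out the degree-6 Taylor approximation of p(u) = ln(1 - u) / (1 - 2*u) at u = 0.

-1327*u^6/30 - 661*u^5/30 - 131*u^4/12 - 16*u^3/3 - 5*u^2/2 - u

Use 1/(1 - r) = Σ r^k on the denominator, then take the Cauchy product.
[u^0] = 0;  [u^1] = -1;  [u^2] = -5/2;  [u^3] = -16/3;  [u^4] = -131/12;  [u^5] = -661/30;  [u^6] = -1327/30.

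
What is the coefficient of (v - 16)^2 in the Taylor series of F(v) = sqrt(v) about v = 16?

-1/512

F(16) = 4
F′(16) = 1/8
F′′(16) = -1/256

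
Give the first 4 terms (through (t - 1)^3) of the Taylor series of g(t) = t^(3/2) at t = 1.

g(1) = 1
g′(1) = 3/2
g′′(1) = 3/4
g′′′(1) = -3/8

-(t - 1)^3/16 + 3*(t - 1)^2/8 + 3*(t - 1)/2 + 1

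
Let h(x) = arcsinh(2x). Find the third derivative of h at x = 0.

-8

The coefficient of x^3 in the expansion is -4/3, so h′′′(0) = 3! * (-4/3) = -8.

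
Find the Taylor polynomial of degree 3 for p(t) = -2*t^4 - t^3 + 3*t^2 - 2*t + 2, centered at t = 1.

-9*(t - 1)^3 - 12*(t - 1)^2 - 7*(t - 1)

[(t - 1)^0] = 0;  [(t - 1)^1] = -7;  [(t - 1)^2] = -12;  [(t - 1)^3] = -9.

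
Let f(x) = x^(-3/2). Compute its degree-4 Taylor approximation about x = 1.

315*(x - 1)^4/128 - 35*(x - 1)^3/16 + 15*(x - 1)^2/8 - 3*(x - 1)/2 + 1

[(x - 1)^0] = 1;  [(x - 1)^1] = -3/2;  [(x - 1)^2] = 15/8;  [(x - 1)^3] = -35/16;  [(x - 1)^4] = 315/128.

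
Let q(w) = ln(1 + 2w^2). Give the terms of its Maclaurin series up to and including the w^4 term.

-2*w^4 + 2*w^2

[w^0] = 0;  [w^1] = 0;  [w^2] = 2;  [w^3] = 0;  [w^4] = -2.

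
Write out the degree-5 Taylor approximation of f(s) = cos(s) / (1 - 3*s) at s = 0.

Multiply the numerator's expansion by the denominator's geometric series.
[s^0] = 1;  [s^1] = 3;  [s^2] = 17/2;  [s^3] = 51/2;  [s^4] = 1837/24;  [s^5] = 1837/8.

1837*s^5/8 + 1837*s^4/24 + 51*s^3/2 + 17*s^2/2 + 3*s + 1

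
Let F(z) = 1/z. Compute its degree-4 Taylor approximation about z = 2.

(z - 2)^4/32 - (z - 2)^3/16 + (z - 2)^2/8 - (z - 2)/4 + 1/2

Use the known series and substitute for the argument.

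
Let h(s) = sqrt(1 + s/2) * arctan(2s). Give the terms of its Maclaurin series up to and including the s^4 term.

Write out both Maclaurin series and multiply, keeping only the needed powers.
[s^0] = 0;  [s^1] = 2;  [s^2] = 1/2;  [s^3] = -131/48;  [s^4] = -125/192.

-125*s^4/192 - 131*s^3/48 + s^2/2 + 2*s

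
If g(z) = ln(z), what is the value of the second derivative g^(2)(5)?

The coefficient of (z - 5)^2 in the expansion is -1/50, so g′′(5) = 2! * (-1/50) = -1/25.

-1/25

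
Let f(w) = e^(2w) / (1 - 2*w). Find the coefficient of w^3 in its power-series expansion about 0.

64/3

Multiply the numerator's expansion by the denominator's geometric series.
[w^0] = 1;  [w^1] = 4;  [w^2] = 10;  [w^3] = 64/3.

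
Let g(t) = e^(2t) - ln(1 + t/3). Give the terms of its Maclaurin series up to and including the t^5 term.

Expand each term separately and add.

323*t^5/1215 + 217*t^4/324 + 107*t^3/81 + 37*t^2/18 + 5*t/3 + 1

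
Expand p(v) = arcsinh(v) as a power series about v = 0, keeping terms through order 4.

Apply the Taylor formula c_k = f^(k)(a)/k!.
p(0) = 0
p′(0) = 1
p′′(0) = 0
p′′′(0) = -1
p^(4)(0) = 0

-v^3/6 + v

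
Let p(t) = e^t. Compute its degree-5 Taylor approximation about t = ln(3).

(t - ln(3))^5/40 + (t - ln(3))^4/8 + (t - ln(3))^3/2 + 3*(t - ln(3))^2/2 + 3*(t - ln(3)) + 3

Differentiate repeatedly and evaluate at the center.
p(ln(3)) = 3
p′(ln(3)) = 3
p′′(ln(3)) = 3
p′′′(ln(3)) = 3
p^(4)(ln(3)) = 3
p^(5)(ln(3)) = 3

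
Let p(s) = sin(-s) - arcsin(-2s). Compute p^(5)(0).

Combine the two series term by term.
The coefficient of s^5 in the expansion is 287/120, so p^(5)(0) = 5! * (287/120) = 287.

287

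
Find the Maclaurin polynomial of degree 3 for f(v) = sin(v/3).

-v^3/162 + v/3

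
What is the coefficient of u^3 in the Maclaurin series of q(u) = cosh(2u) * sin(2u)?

Write out both Maclaurin series and multiply, keeping only the needed powers.
q(0) = 0
q′(0) = 2
q′′(0) = 0
q′′′(0) = 16

8/3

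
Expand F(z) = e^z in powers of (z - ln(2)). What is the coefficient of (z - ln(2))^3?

F(ln(2)) = 2
F′(ln(2)) = 2
F′′(ln(2)) = 2
F′′′(ln(2)) = 2

1/3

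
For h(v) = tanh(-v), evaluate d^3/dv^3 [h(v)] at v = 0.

Differentiate repeatedly and evaluate at the center.
From the series, [v^3] h = 1/3; multiply by 3! = 6 to get 2.

2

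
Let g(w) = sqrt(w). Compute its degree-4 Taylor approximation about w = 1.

-5*(w - 1)^4/128 + (w - 1)^3/16 - (w - 1)^2/8 + (w - 1)/2 + 1

Use the known series and substitute for the argument.
[(w - 1)^0] = 1;  [(w - 1)^1] = 1/2;  [(w - 1)^2] = -1/8;  [(w - 1)^3] = 1/16;  [(w - 1)^4] = -5/128.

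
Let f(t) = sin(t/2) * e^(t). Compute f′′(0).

Expand each factor separately, then convolve coefficients.
From the series, [t^2] f = 1/2; multiply by 2! = 2 to get 1.

1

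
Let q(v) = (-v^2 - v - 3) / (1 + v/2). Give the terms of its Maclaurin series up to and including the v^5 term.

Distribute the polynomial across the series and collect like powers.
q(0) = -3
q′(0) = 1/2
q′′(0) = -5/2
q′′′(0) = 15/4
q^(4)(0) = -15/2
q^(5)(0) = 75/4

5*v^5/32 - 5*v^4/16 + 5*v^3/8 - 5*v^2/4 + v/2 - 3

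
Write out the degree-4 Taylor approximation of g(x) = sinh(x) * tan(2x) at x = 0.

Multiply the two series term by term and collect like powers.

3*x^4 + 2*x^2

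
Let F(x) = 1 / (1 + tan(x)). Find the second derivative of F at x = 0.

2

Write 1/(1+u) = 1 - u + u^2 - u^3 + ... and substitute the series for u.
The coefficient of x^2 in the expansion is 1, so F′′(0) = 2! * (1) = 2.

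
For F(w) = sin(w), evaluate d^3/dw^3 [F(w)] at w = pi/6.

Differentiate repeatedly and evaluate at the center.
The coefficient of (w - pi/6)^3 in the expansion is -sqrt(3)/12, so F′′′(pi/6) = 3! * (-sqrt(3)/12) = -sqrt(3)/2.

-sqrt(3)/2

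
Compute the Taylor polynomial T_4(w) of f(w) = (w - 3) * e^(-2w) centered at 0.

Multiply each power in the prefactor through the base expansion.
[w^0] = -3;  [w^1] = 7;  [w^2] = -8;  [w^3] = 6;  [w^4] = -10/3.

-10*w^4/3 + 6*w^3 - 8*w^2 + 7*w - 3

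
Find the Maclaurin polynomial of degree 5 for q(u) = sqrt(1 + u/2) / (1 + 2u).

Multiply the two series term by term and collect like powers.
[u^0] = 1;  [u^1] = -7/4;  [u^2] = 111/32;  [u^3] = -887/128;  [u^4] = 28379/2048;  [u^5] = -227025/8192.

-227025*u^5/8192 + 28379*u^4/2048 - 887*u^3/128 + 111*u^2/32 - 7*u/4 + 1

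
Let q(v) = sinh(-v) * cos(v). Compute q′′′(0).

2

Multiply the two series term by term and collect like powers.
The coefficient of v^3 in the expansion is 1/3, so q′′′(0) = 3! * (1/3) = 2.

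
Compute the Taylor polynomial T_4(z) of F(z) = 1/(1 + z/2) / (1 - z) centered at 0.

Write out both Maclaurin series and multiply, keeping only the needed powers.
F(0) = 1
F′(0) = 1/2
F′′(0) = 3/2
F′′′(0) = 15/4
F^(4)(0) = 33/2
Dividing each by k! gives the coefficients c_0, ..., c_4.

11*z^4/16 + 5*z^3/8 + 3*z^2/4 + z/2 + 1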